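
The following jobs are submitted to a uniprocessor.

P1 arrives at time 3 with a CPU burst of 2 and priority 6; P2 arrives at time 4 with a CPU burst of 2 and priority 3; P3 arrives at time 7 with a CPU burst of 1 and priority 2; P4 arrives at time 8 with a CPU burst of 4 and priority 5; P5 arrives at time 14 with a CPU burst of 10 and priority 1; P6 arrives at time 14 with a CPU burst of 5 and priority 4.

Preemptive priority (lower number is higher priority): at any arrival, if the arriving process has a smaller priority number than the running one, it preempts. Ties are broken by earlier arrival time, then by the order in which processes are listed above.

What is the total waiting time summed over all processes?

Schedule: | idle 0-3 | P1 3-4 | P2 4-6 | P1 6-7 | P3 7-8 | P4 8-12 | idle 12-14 | P5 14-24 | P6 24-29 |
Completion: P1=7  P2=6  P3=8  P4=12  P5=24  P6=29
Waiting = turnaround − burst: P1=2, P2=0, P3=0, P4=0, P5=0, P6=10
Total waiting = 2 + 0 + 0 + 0 + 0 + 10 = 12

12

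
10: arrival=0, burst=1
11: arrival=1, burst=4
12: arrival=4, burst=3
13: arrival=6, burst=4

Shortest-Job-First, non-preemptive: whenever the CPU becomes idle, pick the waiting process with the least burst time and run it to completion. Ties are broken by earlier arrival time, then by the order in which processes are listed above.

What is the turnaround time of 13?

Schedule: | 10 0-1 | 11 1-5 | 12 5-8 | 13 8-12 |
Completion: 10=1  11=5  12=8  13=12
Turnaround (C−A): 10=1  11=4  12=4  13=6
Turnaround(13) = completion − arrival = 12 − 6 = 6

6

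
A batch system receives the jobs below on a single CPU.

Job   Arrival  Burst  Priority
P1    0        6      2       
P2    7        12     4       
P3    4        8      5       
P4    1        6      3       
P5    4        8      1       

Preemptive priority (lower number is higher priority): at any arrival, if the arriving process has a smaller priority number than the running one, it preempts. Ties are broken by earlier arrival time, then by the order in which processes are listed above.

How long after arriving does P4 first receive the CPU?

13

Gantt: | P1 0-4 | P5 4-12 | P1 12-14 | P4 14-20 | P2 20-32 | P3 32-40 |
Completion: P1=14  P2=32  P3=40  P4=20  P5=12
Response(P4) = first start − arrival = 14 − 1 = 13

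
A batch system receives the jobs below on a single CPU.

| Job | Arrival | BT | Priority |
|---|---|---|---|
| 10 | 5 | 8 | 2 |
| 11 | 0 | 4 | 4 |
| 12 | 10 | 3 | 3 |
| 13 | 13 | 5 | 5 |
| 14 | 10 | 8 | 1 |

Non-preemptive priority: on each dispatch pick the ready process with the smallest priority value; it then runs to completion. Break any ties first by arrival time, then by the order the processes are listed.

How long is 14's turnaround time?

11

Schedule: | 11 0-4 | idle 4-5 | 10 5-13 | 14 13-21 | 12 21-24 | 13 24-29 |
Completion: 10=13  11=4  12=24  13=29  14=21
Turnaround(14) = completion − arrival = 21 − 10 = 11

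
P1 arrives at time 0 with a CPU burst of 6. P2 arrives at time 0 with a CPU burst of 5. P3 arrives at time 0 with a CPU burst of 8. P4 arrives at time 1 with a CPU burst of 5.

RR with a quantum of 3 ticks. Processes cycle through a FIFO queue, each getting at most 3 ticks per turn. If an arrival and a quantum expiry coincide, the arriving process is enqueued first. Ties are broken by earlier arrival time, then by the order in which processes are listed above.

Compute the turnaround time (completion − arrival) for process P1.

15

Schedule: | P1 0-3 | P2 3-6 | P3 6-9 | P4 9-12 | P1 12-15 | P2 15-17 | P3 17-20 | P4 20-22 | P3 22-24 |
Completion: P1=15  P2=17  P3=24  P4=22
Turnaround (C−A): P1=15  P2=17  P3=24  P4=21
Turnaround(P1) = completion − arrival = 15 − 0 = 15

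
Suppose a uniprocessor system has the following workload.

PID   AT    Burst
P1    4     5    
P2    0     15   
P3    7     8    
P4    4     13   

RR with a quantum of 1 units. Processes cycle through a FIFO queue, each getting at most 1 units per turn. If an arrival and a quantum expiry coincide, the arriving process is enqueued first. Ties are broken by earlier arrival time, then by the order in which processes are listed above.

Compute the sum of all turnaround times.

Timeline: | P2 0-4 | P1 4-5 | P4 5-6 | P2 6-7 | P1 7-8 | P4 8-9 | P3 9-10 | P2 10-11 | P1 11-12 | P4 12-13 | P3 13-14 | P2 14-15 | P1 15-16 | P4 16-17 | P3 17-18 | P2 18-19 | P1 19-20 | P4 20-21 | P3 21-22 | P2 22-23 | P4 23-24 | P3 24-25 | P2 25-26 | P4 26-27 | P3 27-28 | P2 28-29 | P4 29-30 | P3 30-31 | P2 31-32 | P4 32-33 | P3 33-34 | P2 34-35 | P4 35-36 | P2 36-37 | P4 37-38 | P2 38-39 | P4 39-41 |
Completion: P1=20  P2=39  P3=34  P4=41
Turnaround = completion − arrival: P1=16, P2=39, P3=27, P4=37
Total turnaround = 16 + 39 + 27 + 37 = 119

119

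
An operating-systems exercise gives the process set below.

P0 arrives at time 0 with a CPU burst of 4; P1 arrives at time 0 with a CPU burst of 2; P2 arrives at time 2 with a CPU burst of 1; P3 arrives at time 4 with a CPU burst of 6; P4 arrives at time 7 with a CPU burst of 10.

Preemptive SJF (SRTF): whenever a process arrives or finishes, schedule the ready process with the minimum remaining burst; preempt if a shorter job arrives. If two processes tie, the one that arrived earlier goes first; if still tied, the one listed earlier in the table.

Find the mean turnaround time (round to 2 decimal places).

7.00

Timeline: | P1 0-2 | P2 2-3 | P0 3-7 | P3 7-13 | P4 13-23 |
Completion: P0=7  P1=2  P2=3  P3=13  P4=23
Turnaround times: P0=7, P1=2, P2=1, P3=9, P4=16
Average turnaround = (7+2+1+9+16) / 5 = 35/5 = 7.00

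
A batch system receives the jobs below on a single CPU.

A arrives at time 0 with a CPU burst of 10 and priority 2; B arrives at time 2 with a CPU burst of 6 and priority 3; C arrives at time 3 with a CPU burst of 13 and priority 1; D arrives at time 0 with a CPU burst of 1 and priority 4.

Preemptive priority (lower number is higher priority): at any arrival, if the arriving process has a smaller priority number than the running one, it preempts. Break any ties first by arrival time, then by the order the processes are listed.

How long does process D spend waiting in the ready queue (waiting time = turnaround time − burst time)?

Gantt: | A 0-3 | C 3-16 | A 16-23 | B 23-29 | D 29-30 |
Completion: A=23  B=29  C=16  D=30
Turnaround (C−A): A=23  B=27  C=13  D=30
Waiting(D) = turnaround − burst = 30 − 1 = 29

29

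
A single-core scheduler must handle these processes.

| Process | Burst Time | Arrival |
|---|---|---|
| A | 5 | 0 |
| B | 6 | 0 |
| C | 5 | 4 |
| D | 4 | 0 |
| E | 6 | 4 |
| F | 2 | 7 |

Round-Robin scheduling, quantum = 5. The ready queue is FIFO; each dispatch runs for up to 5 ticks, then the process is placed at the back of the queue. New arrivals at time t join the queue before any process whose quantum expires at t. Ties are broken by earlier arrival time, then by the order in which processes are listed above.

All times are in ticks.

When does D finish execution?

Gantt: | A 0-5 | B 5-10 | D 10-14 | C 14-19 | E 19-24 | F 24-26 | B 26-27 | E 27-28 |
Completion: A=5  B=27  C=19  D=14  E=28  F=26
Turnaround (C−A): A=5  B=27  C=15  D=14  E=24  F=19

14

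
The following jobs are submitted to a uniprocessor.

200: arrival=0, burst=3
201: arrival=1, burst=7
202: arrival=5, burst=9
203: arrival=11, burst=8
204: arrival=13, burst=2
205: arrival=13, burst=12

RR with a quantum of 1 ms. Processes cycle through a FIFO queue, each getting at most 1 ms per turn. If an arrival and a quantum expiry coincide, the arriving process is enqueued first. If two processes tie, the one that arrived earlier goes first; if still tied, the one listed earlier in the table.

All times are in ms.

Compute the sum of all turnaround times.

Gantt: | 200 0-1 | 201 1-2 | 200 2-3 | 201 3-4 | 200 4-5 | 201 5-6 | 202 6-7 | 201 7-8 | 202 8-9 | 201 9-10 | 202 10-11 | 201 11-12 | 203 12-13 | 202 13-14 | 201 14-15 | 204 15-16 | 205 16-17 | 203 17-18 | 202 18-19 | 204 19-20 | 205 20-21 | 203 21-22 | 202 22-23 | 205 23-24 | 203 24-25 | 202 25-26 | 205 26-27 | 203 27-28 | 202 28-29 | 205 29-30 | 203 30-31 | 202 31-32 | 205 32-33 | 203 33-34 | 205 34-35 | 203 35-36 | 205 36-41 |
Completion: 200=5  201=15  202=32  203=36  204=20  205=41
Turnaround (C−A): 200=5  201=14  202=27  203=25  204=7  205=28
Turnaround = completion − arrival: 200=5, 201=14, 202=27, 203=25, 204=7, 205=28
Total turnaround = 5 + 14 + 27 + 25 + 7 + 28 = 106

106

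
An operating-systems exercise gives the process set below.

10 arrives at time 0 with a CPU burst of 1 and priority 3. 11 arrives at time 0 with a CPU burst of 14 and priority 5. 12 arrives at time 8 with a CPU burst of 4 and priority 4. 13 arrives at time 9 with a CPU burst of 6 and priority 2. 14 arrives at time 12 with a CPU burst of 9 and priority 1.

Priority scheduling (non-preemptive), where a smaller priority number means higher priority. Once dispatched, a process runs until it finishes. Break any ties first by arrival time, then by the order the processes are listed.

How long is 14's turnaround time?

Timeline: | 10 0-1 | 11 1-15 | 14 15-24 | 13 24-30 | 12 30-34 |
Completion: 10=1  11=15  12=34  13=30  14=24
Turnaround(14) = completion − arrival = 24 − 12 = 12

12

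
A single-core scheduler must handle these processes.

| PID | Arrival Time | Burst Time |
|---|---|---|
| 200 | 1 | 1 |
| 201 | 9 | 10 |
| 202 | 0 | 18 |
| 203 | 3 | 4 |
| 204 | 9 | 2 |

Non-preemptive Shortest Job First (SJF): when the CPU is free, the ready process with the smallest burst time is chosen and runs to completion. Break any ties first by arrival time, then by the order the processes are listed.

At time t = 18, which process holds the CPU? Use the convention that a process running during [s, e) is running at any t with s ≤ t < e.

200

Timeline: | 202 0-18 | 200 18-19 | 204 19-21 | 203 21-25 | 201 25-35 |
Completion: 200=19  201=35  202=18  203=25  204=21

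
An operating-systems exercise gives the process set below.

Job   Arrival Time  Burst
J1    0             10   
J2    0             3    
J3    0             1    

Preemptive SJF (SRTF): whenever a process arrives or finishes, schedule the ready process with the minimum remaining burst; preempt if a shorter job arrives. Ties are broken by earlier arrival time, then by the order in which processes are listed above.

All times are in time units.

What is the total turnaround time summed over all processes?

19

Timeline: | J3 0-1 | J2 1-4 | J1 4-14 |
Completion: J1=14  J2=4  J3=1
Turnaround = completion − arrival: J1=14, J2=4, J3=1
Total turnaround = 14 + 4 + 1 = 19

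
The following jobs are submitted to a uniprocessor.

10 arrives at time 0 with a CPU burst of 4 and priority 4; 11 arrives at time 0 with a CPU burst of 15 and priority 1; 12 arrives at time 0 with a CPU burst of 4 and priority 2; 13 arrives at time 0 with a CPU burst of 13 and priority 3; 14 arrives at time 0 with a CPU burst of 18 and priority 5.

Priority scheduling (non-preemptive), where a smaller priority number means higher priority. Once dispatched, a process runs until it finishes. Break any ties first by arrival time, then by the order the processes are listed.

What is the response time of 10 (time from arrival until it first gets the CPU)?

32

Gantt: | 11 0-15 | 12 15-19 | 13 19-32 | 10 32-36 | 14 36-54 |
Completion: 10=36  11=15  12=19  13=32  14=54
Response(10) = first start − arrival = 32 − 0 = 32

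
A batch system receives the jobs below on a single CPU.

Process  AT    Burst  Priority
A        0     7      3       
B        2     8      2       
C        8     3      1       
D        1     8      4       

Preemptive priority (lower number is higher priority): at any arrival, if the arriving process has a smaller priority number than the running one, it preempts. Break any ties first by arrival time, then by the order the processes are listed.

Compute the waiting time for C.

Gantt: | A 0-2 | B 2-8 | C 8-11 | B 11-13 | A 13-18 | D 18-26 |
Completion: A=18  B=13  C=11  D=26
Turnaround (C−A): A=18  B=11  C=3  D=25
Waiting(C) = turnaround − burst = 3 − 3 = 0

0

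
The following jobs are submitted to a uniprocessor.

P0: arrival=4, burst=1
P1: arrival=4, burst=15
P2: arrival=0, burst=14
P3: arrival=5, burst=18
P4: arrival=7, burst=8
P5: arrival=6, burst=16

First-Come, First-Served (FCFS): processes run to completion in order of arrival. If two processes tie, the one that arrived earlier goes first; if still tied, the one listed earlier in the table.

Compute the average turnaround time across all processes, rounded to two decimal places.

Gantt: | P2 0-14 | P0 14-15 | P1 15-30 | P3 30-48 | P5 48-64 | P4 64-72 |
Completion: P0=15  P1=30  P2=14  P3=48  P4=72  P5=64
Turnaround (C−A): P0=11  P1=26  P2=14  P3=43  P4=65  P5=58
Turnaround times: P0=11, P1=26, P2=14, P3=43, P4=65, P5=58
Average turnaround = (11+26+14+43+65+58) / 6 = 217/6 = 36.17

36.17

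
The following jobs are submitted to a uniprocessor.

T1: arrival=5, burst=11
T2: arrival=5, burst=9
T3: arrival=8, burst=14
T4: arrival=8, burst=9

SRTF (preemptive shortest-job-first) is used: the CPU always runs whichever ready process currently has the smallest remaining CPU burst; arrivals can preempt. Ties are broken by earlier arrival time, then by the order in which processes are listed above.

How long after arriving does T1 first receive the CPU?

Timeline: | idle 0-5 | T2 5-14 | T4 14-23 | T1 23-34 | T3 34-48 |
Completion: T1=34  T2=14  T3=48  T4=23
Turnaround (C−A): T1=29  T2=9  T3=40  T4=15
Response(T1) = first start − arrival = 23 − 5 = 18

18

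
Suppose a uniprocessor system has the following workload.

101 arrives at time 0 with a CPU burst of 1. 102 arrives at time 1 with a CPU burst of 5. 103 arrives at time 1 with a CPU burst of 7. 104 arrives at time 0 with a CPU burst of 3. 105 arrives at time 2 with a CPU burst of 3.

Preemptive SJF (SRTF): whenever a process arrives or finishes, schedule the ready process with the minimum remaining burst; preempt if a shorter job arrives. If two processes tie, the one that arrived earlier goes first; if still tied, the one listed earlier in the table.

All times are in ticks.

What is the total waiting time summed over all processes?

Gantt: | 101 0-1 | 104 1-4 | 105 4-7 | 102 7-12 | 103 12-19 |
Completion: 101=1  102=12  103=19  104=4  105=7
Waiting = turnaround − burst: 101=0, 102=6, 103=11, 104=1, 105=2
Total waiting = 0 + 6 + 11 + 1 + 2 = 20

20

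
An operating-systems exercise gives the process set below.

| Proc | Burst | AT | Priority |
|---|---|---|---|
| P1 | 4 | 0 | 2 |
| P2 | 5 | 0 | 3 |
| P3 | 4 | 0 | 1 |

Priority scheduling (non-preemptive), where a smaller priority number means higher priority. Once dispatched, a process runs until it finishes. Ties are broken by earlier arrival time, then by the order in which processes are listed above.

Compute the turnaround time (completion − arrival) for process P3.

4

Timeline: | P3 0-4 | P1 4-8 | P2 8-13 |
Completion: P1=8  P2=13  P3=4
Turnaround(P3) = completion − arrival = 4 − 0 = 4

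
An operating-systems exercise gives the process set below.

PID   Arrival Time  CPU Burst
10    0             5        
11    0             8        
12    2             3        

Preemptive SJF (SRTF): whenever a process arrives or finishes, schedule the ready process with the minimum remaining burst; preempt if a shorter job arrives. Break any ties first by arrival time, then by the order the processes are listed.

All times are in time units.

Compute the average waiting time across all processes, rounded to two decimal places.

3.67

Schedule: | 10 0-5 | 12 5-8 | 11 8-16 |
Completion: 10=5  11=16  12=8
Turnaround (C−A): 10=5  11=16  12=6
Waiting times: 10=0, 11=8, 12=3
Average waiting = (0+8+3) / 3 = 11/3 = 3.67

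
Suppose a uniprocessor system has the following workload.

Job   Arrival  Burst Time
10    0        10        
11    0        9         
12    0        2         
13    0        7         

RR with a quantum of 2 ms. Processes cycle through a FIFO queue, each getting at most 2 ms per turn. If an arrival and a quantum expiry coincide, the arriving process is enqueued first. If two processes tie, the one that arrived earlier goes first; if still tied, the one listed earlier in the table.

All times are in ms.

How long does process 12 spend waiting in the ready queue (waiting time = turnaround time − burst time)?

4

Timeline: | 10 0-2 | 11 2-4 | 12 4-6 | 13 6-8 | 10 8-10 | 11 10-12 | 13 12-14 | 10 14-16 | 11 16-18 | 13 18-20 | 10 20-22 | 11 22-24 | 13 24-25 | 10 25-27 | 11 27-28 |
Completion: 10=27  11=28  12=6  13=25
Turnaround (C−A): 10=27  11=28  12=6  13=25
Waiting(12) = turnaround − burst = 6 − 2 = 4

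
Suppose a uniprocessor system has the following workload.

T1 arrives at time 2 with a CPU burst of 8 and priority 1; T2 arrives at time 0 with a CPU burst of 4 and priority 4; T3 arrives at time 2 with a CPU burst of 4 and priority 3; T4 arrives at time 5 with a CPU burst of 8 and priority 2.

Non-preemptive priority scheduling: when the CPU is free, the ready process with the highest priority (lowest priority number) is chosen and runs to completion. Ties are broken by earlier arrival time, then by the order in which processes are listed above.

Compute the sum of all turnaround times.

Schedule: | T2 0-4 | T1 4-12 | T4 12-20 | T3 20-24 |
Completion: T1=12  T2=4  T3=24  T4=20
Turnaround (C−A): T1=10  T2=4  T3=22  T4=15
Turnaround = completion − arrival: T1=10, T2=4, T3=22, T4=15
Total turnaround = 10 + 4 + 22 + 15 = 51

51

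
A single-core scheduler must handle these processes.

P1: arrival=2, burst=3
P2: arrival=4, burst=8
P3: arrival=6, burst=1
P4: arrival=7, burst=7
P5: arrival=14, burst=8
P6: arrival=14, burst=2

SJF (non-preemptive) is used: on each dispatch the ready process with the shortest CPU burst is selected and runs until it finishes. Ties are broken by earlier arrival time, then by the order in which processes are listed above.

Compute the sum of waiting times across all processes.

Gantt: | idle 0-2 | P1 2-5 | P2 5-13 | P3 13-14 | P6 14-16 | P4 16-23 | P5 23-31 |
Completion: P1=5  P2=13  P3=14  P4=23  P5=31  P6=16
Waiting = turnaround − burst: P1=0, P2=1, P3=7, P4=9, P5=9, P6=0
Total waiting = 0 + 1 + 7 + 9 + 9 + 0 = 26

26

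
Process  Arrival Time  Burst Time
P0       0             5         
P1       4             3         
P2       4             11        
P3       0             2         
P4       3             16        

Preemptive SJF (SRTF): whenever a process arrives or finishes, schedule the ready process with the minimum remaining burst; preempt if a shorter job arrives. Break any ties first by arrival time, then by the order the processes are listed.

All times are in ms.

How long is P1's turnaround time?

6

Gantt: | P3 0-2 | P0 2-7 | P1 7-10 | P2 10-21 | P4 21-37 |
Completion: P0=7  P1=10  P2=21  P3=2  P4=37
Turnaround (C−A): P0=7  P1=6  P2=17  P3=2  P4=34
Turnaround(P1) = completion − arrival = 10 − 4 = 6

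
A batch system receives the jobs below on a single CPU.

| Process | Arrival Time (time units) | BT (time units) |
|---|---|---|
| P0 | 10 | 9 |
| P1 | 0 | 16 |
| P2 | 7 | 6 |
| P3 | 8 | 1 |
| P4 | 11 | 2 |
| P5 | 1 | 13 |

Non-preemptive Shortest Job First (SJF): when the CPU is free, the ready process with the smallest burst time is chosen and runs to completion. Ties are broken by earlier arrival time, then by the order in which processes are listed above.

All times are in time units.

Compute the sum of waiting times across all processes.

Gantt: | P1 0-16 | P3 16-17 | P4 17-19 | P2 19-25 | P0 25-34 | P5 34-47 |
Completion: P0=34  P1=16  P2=25  P3=17  P4=19  P5=47
Waiting = turnaround − burst: P0=15, P1=0, P2=12, P3=8, P4=6, P5=33
Total waiting = 15 + 0 + 12 + 8 + 6 + 33 = 74

74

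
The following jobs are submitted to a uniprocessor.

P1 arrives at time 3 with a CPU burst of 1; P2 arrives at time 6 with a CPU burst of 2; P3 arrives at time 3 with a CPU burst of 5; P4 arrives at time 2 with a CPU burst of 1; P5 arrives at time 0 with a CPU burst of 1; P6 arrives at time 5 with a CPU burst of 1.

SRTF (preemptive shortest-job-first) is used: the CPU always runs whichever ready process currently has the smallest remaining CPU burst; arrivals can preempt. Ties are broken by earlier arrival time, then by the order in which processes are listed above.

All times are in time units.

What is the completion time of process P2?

8

Timeline: | P5 0-1 | idle 1-2 | P4 2-3 | P1 3-4 | P3 4-5 | P6 5-6 | P2 6-8 | P3 8-12 |
Completion: P1=4  P2=8  P3=12  P4=3  P5=1  P6=6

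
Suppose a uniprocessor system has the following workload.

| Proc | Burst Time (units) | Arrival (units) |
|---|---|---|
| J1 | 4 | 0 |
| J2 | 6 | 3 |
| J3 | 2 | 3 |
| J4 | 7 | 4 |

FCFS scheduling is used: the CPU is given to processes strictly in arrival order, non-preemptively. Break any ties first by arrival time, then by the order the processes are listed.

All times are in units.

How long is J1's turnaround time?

4

Gantt: | J1 0-4 | J2 4-10 | J3 10-12 | J4 12-19 |
Completion: J1=4  J2=10  J3=12  J4=19
Turnaround (C−A): J1=4  J2=7  J3=9  J4=15
Turnaround(J1) = completion − arrival = 4 − 0 = 4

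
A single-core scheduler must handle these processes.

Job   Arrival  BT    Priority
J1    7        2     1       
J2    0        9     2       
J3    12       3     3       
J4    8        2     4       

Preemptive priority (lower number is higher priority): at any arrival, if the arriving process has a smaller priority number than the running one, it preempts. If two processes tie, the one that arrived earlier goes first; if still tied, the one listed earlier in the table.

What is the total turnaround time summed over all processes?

24

Gantt: | J2 0-7 | J1 7-9 | J2 9-11 | J4 11-12 | J3 12-15 | J4 15-16 |
Completion: J1=9  J2=11  J3=15  J4=16
Turnaround = completion − arrival: J1=2, J2=11, J3=3, J4=8
Total turnaround = 2 + 11 + 3 + 8 = 24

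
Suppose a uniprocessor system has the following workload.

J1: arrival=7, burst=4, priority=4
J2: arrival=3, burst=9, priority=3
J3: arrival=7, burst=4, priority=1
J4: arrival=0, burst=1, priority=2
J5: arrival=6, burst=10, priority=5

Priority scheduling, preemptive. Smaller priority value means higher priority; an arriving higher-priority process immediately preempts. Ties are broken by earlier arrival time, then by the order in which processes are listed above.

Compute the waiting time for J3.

Gantt: | J4 0-1 | idle 1-3 | J2 3-7 | J3 7-11 | J2 11-16 | J1 16-20 | J5 20-30 |
Completion: J1=20  J2=16  J3=11  J4=1  J5=30
Turnaround (C−A): J1=13  J2=13  J3=4  J4=1  J5=24
Waiting(J3) = turnaround − burst = 4 − 4 = 0

0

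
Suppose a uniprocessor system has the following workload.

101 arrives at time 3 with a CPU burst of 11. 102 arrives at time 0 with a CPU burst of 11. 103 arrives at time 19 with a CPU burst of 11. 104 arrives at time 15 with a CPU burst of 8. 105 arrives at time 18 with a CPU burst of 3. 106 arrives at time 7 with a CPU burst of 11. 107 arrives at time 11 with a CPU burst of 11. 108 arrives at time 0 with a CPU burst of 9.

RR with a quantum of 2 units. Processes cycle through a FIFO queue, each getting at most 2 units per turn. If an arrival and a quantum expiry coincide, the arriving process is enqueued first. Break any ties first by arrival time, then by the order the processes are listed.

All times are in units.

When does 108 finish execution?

Timeline: | 102 0-2 | 108 2-4 | 102 4-6 | 101 6-8 | 108 8-10 | 102 10-12 | 106 12-14 | 101 14-16 | 108 16-18 | 107 18-20 | 102 20-22 | 106 22-24 | 104 24-26 | 101 26-28 | 105 28-30 | 108 30-32 | 103 32-34 | 107 34-36 | 102 36-38 | 106 38-40 | 104 40-42 | 101 42-44 | 105 44-45 | 108 45-46 | 103 46-48 | 107 48-50 | 102 50-51 | 106 51-53 | 104 53-55 | 101 55-57 | 103 57-59 | 107 59-61 | 106 61-63 | 104 63-65 | 101 65-66 | 103 66-68 | 107 68-70 | 106 70-71 | 103 71-73 | 107 73-74 | 103 74-75 |
Completion: 101=66  102=51  103=75  104=65  105=45  106=71  107=74  108=46

46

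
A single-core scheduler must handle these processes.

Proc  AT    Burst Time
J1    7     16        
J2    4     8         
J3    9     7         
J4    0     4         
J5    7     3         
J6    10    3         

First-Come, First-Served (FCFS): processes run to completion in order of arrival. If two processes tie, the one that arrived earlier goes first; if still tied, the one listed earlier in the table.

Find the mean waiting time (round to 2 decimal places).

Gantt: | J4 0-4 | J2 4-12 | J1 12-28 | J5 28-31 | J3 31-38 | J6 38-41 |
Completion: J1=28  J2=12  J3=38  J4=4  J5=31  J6=41
Waiting times: J1=5, J2=0, J3=22, J4=0, J5=21, J6=28
Average waiting = (5+0+22+0+21+28) / 6 = 76/6 = 12.67

12.67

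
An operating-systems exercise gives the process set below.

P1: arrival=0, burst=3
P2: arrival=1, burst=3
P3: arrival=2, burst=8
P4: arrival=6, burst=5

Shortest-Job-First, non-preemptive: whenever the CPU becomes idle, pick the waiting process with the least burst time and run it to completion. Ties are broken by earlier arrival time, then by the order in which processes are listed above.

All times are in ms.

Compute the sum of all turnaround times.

Gantt: | P1 0-3 | P2 3-6 | P4 6-11 | P3 11-19 |
Completion: P1=3  P2=6  P3=19  P4=11
Turnaround (C−A): P1=3  P2=5  P3=17  P4=5
Turnaround = completion − arrival: P1=3, P2=5, P3=17, P4=5
Total turnaround = 3 + 5 + 17 + 5 = 30

30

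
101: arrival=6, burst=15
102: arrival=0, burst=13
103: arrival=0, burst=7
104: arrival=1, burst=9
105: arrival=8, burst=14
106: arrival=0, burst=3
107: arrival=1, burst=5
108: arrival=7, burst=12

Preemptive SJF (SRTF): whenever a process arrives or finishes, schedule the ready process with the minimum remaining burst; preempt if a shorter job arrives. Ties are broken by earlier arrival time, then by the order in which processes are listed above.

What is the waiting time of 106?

0

Timeline: | 106 0-3 | 107 3-8 | 103 8-15 | 104 15-24 | 108 24-36 | 102 36-49 | 105 49-63 | 101 63-78 |
Completion: 101=78  102=49  103=15  104=24  105=63  106=3  107=8  108=36
Turnaround (C−A): 101=72  102=49  103=15  104=23  105=55  106=3  107=7  108=29
Waiting(106) = turnaround − burst = 3 − 3 = 0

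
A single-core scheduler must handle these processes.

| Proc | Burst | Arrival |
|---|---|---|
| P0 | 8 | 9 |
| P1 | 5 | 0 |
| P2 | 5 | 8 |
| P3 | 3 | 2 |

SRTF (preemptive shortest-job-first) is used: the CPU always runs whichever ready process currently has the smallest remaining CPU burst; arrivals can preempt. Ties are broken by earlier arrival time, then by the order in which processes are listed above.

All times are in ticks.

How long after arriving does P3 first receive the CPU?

Timeline: | P1 0-5 | P3 5-8 | P2 8-13 | P0 13-21 |
Completion: P0=21  P1=5  P2=13  P3=8
Turnaround (C−A): P0=12  P1=5  P2=5  P3=6
Response(P3) = first start − arrival = 5 − 2 = 3

3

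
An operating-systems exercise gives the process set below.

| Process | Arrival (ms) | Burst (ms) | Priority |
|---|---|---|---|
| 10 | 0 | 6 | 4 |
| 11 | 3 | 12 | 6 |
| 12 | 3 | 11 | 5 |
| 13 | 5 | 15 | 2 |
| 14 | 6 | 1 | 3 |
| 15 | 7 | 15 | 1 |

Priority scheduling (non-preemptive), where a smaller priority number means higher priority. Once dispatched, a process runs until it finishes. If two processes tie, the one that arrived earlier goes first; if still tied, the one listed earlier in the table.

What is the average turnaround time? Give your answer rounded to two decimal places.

Gantt: | 10 0-6 | 13 6-21 | 15 21-36 | 14 36-37 | 12 37-48 | 11 48-60 |
Completion: 10=6  11=60  12=48  13=21  14=37  15=36
Turnaround (C−A): 10=6  11=57  12=45  13=16  14=31  15=29
Turnaround times: 10=6, 11=57, 12=45, 13=16, 14=31, 15=29
Average turnaround = (6+57+45+16+31+29) / 6 = 184/6 = 30.67

30.67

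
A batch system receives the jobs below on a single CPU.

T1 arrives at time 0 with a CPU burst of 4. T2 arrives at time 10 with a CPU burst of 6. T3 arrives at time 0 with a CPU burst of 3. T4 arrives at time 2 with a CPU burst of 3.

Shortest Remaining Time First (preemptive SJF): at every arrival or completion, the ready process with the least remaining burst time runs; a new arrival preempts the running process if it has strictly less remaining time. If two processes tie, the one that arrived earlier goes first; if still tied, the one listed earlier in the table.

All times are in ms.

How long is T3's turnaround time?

Schedule: | T3 0-3 | T4 3-6 | T1 6-10 | T2 10-16 |
Completion: T1=10  T2=16  T3=3  T4=6
Turnaround(T3) = completion − arrival = 3 − 0 = 3

3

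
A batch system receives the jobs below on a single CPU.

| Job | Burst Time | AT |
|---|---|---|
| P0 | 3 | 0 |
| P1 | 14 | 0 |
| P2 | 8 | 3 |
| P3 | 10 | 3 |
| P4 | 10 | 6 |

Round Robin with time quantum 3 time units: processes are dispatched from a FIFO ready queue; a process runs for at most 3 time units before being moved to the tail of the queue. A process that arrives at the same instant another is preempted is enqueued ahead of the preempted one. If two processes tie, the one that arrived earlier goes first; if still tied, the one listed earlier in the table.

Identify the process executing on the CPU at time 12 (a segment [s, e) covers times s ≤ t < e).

P4

Schedule: | P0 0-3 | P1 3-6 | P2 6-9 | P3 9-12 | P4 12-15 | P1 15-18 | P2 18-21 | P3 21-24 | P4 24-27 | P1 27-30 | P2 30-32 | P3 32-35 | P4 35-38 | P1 38-41 | P3 41-42 | P4 42-43 | P1 43-45 |
Completion: P0=3  P1=45  P2=32  P3=42  P4=43
Turnaround (C−A): P0=3  P1=45  P2=29  P3=39  P4=37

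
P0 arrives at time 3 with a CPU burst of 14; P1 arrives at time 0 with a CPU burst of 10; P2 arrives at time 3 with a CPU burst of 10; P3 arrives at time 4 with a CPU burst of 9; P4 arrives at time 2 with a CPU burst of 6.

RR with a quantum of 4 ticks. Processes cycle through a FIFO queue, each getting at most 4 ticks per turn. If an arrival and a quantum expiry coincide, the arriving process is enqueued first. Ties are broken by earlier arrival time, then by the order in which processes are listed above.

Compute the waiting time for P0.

32

Gantt: | P1 0-4 | P4 4-8 | P0 8-12 | P2 12-16 | P3 16-20 | P1 20-24 | P4 24-26 | P0 26-30 | P2 30-34 | P3 34-38 | P1 38-40 | P0 40-44 | P2 44-46 | P3 46-47 | P0 47-49 |
Completion: P0=49  P1=40  P2=46  P3=47  P4=26
Waiting(P0) = turnaround − burst = 46 − 14 = 32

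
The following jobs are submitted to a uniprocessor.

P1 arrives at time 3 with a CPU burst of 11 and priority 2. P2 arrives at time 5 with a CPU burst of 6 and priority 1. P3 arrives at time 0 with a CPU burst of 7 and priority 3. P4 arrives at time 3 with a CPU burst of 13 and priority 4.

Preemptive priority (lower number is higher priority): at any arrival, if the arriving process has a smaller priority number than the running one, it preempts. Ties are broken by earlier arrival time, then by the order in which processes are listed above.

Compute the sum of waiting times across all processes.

44

Gantt: | P3 0-3 | P1 3-5 | P2 5-11 | P1 11-20 | P3 20-24 | P4 24-37 |
Completion: P1=20  P2=11  P3=24  P4=37
Turnaround (C−A): P1=17  P2=6  P3=24  P4=34
Waiting = turnaround − burst: P1=6, P2=0, P3=17, P4=21
Total waiting = 6 + 0 + 17 + 21 = 44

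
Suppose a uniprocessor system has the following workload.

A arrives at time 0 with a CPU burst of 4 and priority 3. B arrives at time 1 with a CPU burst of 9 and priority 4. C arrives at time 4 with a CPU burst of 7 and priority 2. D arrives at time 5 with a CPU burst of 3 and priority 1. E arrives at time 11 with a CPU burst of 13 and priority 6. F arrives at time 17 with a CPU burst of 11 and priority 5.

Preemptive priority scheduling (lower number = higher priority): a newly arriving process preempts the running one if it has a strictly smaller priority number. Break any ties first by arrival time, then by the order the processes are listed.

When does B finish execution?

Timeline: | A 0-4 | C 4-5 | D 5-8 | C 8-14 | B 14-23 | F 23-34 | E 34-47 |
Completion: A=4  B=23  C=14  D=8  E=47  F=34

23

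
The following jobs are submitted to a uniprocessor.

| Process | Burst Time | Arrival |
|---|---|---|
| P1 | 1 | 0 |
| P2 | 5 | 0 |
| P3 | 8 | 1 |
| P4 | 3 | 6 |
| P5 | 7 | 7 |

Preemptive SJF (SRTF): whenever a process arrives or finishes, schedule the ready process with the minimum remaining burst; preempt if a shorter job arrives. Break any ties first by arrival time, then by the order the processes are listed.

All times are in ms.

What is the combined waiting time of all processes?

18

Schedule: | P1 0-1 | P2 1-6 | P4 6-9 | P5 9-16 | P3 16-24 |
Completion: P1=1  P2=6  P3=24  P4=9  P5=16
Waiting = turnaround − burst: P1=0, P2=1, P3=15, P4=0, P5=2
Total waiting = 0 + 1 + 15 + 0 + 2 = 18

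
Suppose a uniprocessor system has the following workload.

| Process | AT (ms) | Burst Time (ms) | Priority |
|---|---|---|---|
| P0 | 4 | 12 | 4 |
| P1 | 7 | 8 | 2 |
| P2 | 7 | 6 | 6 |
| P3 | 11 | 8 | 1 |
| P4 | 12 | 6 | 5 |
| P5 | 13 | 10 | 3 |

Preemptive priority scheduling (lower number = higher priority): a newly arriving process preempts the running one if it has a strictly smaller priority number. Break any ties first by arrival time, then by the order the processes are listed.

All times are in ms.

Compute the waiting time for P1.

8

Timeline: | idle 0-4 | P0 4-7 | P1 7-11 | P3 11-19 | P1 19-23 | P5 23-33 | P0 33-42 | P4 42-48 | P2 48-54 |
Completion: P0=42  P1=23  P2=54  P3=19  P4=48  P5=33
Waiting(P1) = turnaround − burst = 16 − 8 = 8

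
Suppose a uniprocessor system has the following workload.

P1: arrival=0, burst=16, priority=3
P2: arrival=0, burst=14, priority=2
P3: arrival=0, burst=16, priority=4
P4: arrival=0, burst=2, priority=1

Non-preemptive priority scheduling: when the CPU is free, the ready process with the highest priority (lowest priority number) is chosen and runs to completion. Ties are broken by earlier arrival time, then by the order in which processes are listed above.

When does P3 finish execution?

48

Gantt: | P4 0-2 | P2 2-16 | P1 16-32 | P3 32-48 |
Completion: P1=32  P2=16  P3=48  P4=2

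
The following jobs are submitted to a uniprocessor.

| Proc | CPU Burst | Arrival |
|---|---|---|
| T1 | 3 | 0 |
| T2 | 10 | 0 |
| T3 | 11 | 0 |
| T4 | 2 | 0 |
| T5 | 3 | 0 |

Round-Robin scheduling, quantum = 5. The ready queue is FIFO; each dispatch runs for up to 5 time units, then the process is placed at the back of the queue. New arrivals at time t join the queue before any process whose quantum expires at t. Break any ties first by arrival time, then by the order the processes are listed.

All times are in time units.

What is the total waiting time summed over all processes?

59

Timeline: | T1 0-3 | T2 3-8 | T3 8-13 | T4 13-15 | T5 15-18 | T2 18-23 | T3 23-29 |
Completion: T1=3  T2=23  T3=29  T4=15  T5=18
Waiting = turnaround − burst: T1=0, T2=13, T3=18, T4=13, T5=15
Total waiting = 0 + 13 + 18 + 13 + 15 = 59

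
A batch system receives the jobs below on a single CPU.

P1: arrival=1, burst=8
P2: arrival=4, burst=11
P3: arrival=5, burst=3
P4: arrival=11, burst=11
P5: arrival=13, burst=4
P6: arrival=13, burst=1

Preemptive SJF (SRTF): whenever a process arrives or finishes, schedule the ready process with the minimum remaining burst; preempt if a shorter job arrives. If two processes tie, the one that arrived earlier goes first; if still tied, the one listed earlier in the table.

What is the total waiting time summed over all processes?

34

Timeline: | idle 0-1 | P1 1-5 | P3 5-8 | P1 8-12 | P2 12-13 | P6 13-14 | P5 14-18 | P2 18-28 | P4 28-39 |
Completion: P1=12  P2=28  P3=8  P4=39  P5=18  P6=14
Turnaround (C−A): P1=11  P2=24  P3=3  P4=28  P5=5  P6=1
Waiting = turnaround − burst: P1=3, P2=13, P3=0, P4=17, P5=1, P6=0
Total waiting = 3 + 13 + 0 + 17 + 1 + 0 = 34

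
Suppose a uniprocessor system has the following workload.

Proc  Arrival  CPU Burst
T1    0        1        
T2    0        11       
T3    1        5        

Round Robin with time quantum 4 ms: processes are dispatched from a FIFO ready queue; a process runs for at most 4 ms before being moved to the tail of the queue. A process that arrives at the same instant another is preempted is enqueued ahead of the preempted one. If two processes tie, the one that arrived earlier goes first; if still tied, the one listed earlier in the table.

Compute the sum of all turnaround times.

Timeline: | T1 0-1 | T2 1-5 | T3 5-9 | T2 9-13 | T3 13-14 | T2 14-17 |
Completion: T1=1  T2=17  T3=14
Turnaround (C−A): T1=1  T2=17  T3=13
Turnaround = completion − arrival: T1=1, T2=17, T3=13
Total turnaround = 1 + 17 + 13 = 31

31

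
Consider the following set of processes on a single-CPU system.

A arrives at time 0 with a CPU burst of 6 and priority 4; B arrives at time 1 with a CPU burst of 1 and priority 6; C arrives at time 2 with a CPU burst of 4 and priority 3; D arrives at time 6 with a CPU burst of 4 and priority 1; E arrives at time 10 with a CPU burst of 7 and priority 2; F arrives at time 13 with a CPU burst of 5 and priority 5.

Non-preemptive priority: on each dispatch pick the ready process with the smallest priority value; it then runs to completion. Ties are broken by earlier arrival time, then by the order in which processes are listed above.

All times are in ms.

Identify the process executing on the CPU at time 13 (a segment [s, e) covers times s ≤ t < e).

Gantt: | A 0-6 | D 6-10 | E 10-17 | C 17-21 | F 21-26 | B 26-27 |
Completion: A=6  B=27  C=21  D=10  E=17  F=26

E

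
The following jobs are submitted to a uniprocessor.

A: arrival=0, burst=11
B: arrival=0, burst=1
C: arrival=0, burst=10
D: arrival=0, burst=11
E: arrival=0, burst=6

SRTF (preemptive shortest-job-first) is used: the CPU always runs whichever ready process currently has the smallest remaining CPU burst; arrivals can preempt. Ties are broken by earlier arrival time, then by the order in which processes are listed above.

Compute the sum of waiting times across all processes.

Timeline: | B 0-1 | E 1-7 | C 7-17 | A 17-28 | D 28-39 |
Completion: A=28  B=1  C=17  D=39  E=7
Turnaround (C−A): A=28  B=1  C=17  D=39  E=7
Waiting = turnaround − burst: A=17, B=0, C=7, D=28, E=1
Total waiting = 17 + 0 + 7 + 28 + 1 = 53

53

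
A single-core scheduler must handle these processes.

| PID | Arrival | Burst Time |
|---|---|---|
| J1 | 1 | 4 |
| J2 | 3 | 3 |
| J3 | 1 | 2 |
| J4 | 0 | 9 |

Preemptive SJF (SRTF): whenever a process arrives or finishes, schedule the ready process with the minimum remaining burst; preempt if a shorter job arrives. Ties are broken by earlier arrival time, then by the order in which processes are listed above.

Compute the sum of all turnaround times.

Schedule: | J4 0-1 | J3 1-3 | J2 3-6 | J1 6-10 | J4 10-18 |
Completion: J1=10  J2=6  J3=3  J4=18
Turnaround (C−A): J1=9  J2=3  J3=2  J4=18
Turnaround = completion − arrival: J1=9, J2=3, J3=2, J4=18
Total turnaround = 9 + 3 + 2 + 18 = 32

32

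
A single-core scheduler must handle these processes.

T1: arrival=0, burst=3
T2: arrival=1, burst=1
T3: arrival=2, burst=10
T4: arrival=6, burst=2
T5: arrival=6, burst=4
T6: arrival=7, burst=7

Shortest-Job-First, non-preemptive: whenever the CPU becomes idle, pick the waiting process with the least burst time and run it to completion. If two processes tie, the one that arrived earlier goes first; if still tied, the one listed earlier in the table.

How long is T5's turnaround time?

Schedule: | T1 0-3 | T2 3-4 | T3 4-14 | T4 14-16 | T5 16-20 | T6 20-27 |
Completion: T1=3  T2=4  T3=14  T4=16  T5=20  T6=27
Turnaround (C−A): T1=3  T2=3  T3=12  T4=10  T5=14  T6=20
Turnaround(T5) = completion − arrival = 20 − 6 = 14

14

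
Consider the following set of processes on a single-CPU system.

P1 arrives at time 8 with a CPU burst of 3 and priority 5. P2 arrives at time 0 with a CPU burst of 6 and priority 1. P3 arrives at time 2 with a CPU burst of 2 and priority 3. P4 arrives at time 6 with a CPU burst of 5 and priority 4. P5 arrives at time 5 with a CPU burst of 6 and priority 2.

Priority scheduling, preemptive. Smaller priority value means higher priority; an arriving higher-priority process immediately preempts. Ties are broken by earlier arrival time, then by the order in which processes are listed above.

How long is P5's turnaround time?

Gantt: | P2 0-6 | P5 6-12 | P3 12-14 | P4 14-19 | P1 19-22 |
Completion: P1=22  P2=6  P3=14  P4=19  P5=12
Turnaround(P5) = completion − arrival = 12 − 5 = 7

7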